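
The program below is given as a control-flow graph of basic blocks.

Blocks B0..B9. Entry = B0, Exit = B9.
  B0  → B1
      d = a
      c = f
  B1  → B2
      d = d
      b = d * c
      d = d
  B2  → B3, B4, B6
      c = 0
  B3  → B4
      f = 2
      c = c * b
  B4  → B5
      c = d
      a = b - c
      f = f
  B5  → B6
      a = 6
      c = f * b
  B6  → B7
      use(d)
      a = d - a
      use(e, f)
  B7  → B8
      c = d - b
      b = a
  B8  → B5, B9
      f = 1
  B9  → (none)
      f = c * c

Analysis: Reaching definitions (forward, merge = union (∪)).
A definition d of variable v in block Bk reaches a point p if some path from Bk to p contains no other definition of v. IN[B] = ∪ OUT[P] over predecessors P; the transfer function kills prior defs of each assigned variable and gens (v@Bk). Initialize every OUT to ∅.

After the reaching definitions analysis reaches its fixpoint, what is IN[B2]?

Answer: {b@B1, c@B0, d@B1}

Trace:
Converged values:
  B0:  IN={}  OUT={c@B0, d@B0}
  B1:  IN={c@B0, d@B0}  OUT={b@B1, c@B0, d@B1}
  B2:  IN={b@B1, c@B0, d@B1}  OUT={b@B1, c@B2, d@B1}
  B3:  IN={b@B1, c@B2, d@B1}  OUT={b@B1, c@B3, d@B1, f@B3}
  B4:  IN={b@B1, c@B2, c@B3, d@B1, f@B3}  OUT={a@B4, b@B1, c@B4, d@B1, f@B4}
  B5:  IN={a@B4, a@B6, b@B1, b@B7, c@B4, c@B7, d@B1, f@B4, f@B8}  OUT={a@B5, b@B1, b@B7, c@B5, d@B1, f@B4, f@B8}
  B6:  IN={a@B5, b@B1, b@B7, c@B2, c@B5, d@B1, f@B4, f@B8}  OUT={a@B6, b@B1, b@B7, c@B2, c@B5, d@B1, f@B4, f@B8}
  B7:  IN={a@B6, b@B1, b@B7, c@B2, c@B5, d@B1, f@B4, f@B8}  OUT={a@B6, b@B7, c@B7, d@B1, f@B4, f@B8}
  B8:  IN={a@B6, b@B7, c@B7, d@B1, f@B4, f@B8}  OUT={a@B6, b@B7, c@B7, d@B1, f@B8}
  B9:  IN={a@B6, b@B7, c@B7, d@B1, f@B8}  OUT={a@B6, b@B7, c@B7, d@B1, f@B9}

Merge at B2: IN[B2] = OUT[B1] = {b@B1, c@B0, d@B1}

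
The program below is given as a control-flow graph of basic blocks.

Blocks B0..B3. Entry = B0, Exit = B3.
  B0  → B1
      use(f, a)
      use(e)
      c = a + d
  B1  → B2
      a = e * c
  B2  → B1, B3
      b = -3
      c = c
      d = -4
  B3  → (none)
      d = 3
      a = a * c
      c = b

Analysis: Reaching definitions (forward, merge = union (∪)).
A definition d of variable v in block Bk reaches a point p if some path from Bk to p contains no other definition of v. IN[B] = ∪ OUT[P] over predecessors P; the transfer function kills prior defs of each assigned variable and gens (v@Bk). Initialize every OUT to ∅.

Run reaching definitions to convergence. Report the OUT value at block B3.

Fixpoint table:
  B0:  IN={}  OUT={c@B0}
  B1:  IN={a@B1, b@B2, c@B0, c@B2, d@B2}  OUT={a@B1, b@B2, c@B0, c@B2, d@B2}
  B2:  IN={a@B1, b@B2, c@B0, c@B2, d@B2}  OUT={a@B1, b@B2, c@B2, d@B2}
  B3:  IN={a@B1, b@B2, c@B2, d@B2}  OUT={a@B3, b@B2, c@B3, d@B3}

Merge at B3: IN[B3] = OUT[B2] = {a@B1, b@B2, c@B2, d@B2}
Applying B3's transfer function to that IN value gives OUT[B3] (row B3 above).

Answer: {a@B3, b@B2, c@B3, d@B3}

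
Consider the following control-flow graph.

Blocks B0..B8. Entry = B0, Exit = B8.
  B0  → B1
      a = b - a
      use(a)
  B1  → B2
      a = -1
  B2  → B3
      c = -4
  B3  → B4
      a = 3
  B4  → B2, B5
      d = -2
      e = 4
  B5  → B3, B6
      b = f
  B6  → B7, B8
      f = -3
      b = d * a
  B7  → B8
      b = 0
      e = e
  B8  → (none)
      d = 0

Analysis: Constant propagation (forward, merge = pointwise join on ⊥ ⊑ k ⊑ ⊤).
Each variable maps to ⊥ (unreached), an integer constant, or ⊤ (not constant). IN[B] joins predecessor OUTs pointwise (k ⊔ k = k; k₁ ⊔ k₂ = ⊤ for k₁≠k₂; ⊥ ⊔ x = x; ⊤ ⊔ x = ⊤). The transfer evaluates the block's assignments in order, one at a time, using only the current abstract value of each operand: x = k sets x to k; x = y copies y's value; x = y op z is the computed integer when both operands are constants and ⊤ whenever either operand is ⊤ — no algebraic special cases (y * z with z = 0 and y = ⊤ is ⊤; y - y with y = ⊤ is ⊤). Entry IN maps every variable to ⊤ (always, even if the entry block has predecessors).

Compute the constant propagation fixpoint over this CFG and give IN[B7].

Fixpoint table:
  B0: | IN=(all ⊤) | OUT=(all ⊤)
  B1: | IN=(all ⊤) | OUT={a:-1; rest ⊤}
  B2: | IN=(all ⊤) | OUT={c:-4; rest ⊤}
  B3: | IN={c:-4; rest ⊤} | OUT={a:3, c:-4; rest ⊤}
  B4: | IN={a:3, c:-4; rest ⊤} | OUT={a:3, c:-4, d:-2, e:4; rest ⊤}
  B5: | IN={a:3, c:-4, d:-2, e:4; rest ⊤} | OUT={a:3, c:-4, d:-2, e:4; rest ⊤}
  B6: | IN={a:3, c:-4, d:-2, e:4; rest ⊤} | OUT={a:3, b:-6, c:-4, d:-2, e:4, f:-3; rest ⊤}
  B7: | IN={a:3, b:-6, c:-4, d:-2, e:4, f:-3; rest ⊤} | OUT={a:3, b:0, c:-4, d:-2, e:4, f:-3; rest ⊤}
  B8: | IN={a:3, c:-4, d:-2, e:4, f:-3; rest ⊤} | OUT={a:3, c:-4, d:0, e:4, f:-3; rest ⊤}

Merge at B7: IN[B7] = OUT[B6] = {a: 3, b: -6, c: -4, d: -2, e: 4, f: -3}

Answer: {a: 3, b: -6, c: -4, d: -2, e: 4, f: -3}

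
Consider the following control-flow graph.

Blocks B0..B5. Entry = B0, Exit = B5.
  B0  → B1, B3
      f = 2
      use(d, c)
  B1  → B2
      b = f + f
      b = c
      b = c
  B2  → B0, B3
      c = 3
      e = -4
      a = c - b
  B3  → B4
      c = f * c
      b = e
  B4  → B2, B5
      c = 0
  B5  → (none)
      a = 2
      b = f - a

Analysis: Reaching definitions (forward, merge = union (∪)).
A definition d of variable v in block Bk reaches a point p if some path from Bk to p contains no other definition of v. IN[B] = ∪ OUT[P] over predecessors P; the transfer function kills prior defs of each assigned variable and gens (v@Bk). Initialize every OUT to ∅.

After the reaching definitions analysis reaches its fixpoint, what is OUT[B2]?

Answer: {a@B2, b@B1, b@B3, c@B2, e@B2, f@B0}

Working:
Fixpoint table:
  B0: | IN={a@B2, b@B1, b@B3, c@B2, e@B2, f@B0} | OUT={a@B2, b@B1, b@B3, c@B2, e@B2, f@B0}
  B1: | IN={a@B2, b@B1, b@B3, c@B2, e@B2, f@B0} | OUT={a@B2, b@B1, c@B2, e@B2, f@B0}
  B2: | IN={a@B2, b@B1, b@B3, c@B2, c@B4, e@B2, f@B0} | OUT={a@B2, b@B1, b@B3, c@B2, e@B2, f@B0}
  B3: | IN={a@B2, b@B1, b@B3, c@B2, e@B2, f@B0} | OUT={a@B2, b@B3, c@B3, e@B2, f@B0}
  B4: | IN={a@B2, b@B3, c@B3, e@B2, f@B0} | OUT={a@B2, b@B3, c@B4, e@B2, f@B0}
  B5: | IN={a@B2, b@B3, c@B4, e@B2, f@B0} | OUT={a@B5, b@B5, c@B4, e@B2, f@B0}

Merge at B2: IN[B2] = OUT[B1] ⊔ OUT[B4] = {a@B2, b@B1, b@B3, c@B2, c@B4, e@B2, f@B0}
Applying B2's transfer function to that IN value gives OUT[B2] (row B2 above).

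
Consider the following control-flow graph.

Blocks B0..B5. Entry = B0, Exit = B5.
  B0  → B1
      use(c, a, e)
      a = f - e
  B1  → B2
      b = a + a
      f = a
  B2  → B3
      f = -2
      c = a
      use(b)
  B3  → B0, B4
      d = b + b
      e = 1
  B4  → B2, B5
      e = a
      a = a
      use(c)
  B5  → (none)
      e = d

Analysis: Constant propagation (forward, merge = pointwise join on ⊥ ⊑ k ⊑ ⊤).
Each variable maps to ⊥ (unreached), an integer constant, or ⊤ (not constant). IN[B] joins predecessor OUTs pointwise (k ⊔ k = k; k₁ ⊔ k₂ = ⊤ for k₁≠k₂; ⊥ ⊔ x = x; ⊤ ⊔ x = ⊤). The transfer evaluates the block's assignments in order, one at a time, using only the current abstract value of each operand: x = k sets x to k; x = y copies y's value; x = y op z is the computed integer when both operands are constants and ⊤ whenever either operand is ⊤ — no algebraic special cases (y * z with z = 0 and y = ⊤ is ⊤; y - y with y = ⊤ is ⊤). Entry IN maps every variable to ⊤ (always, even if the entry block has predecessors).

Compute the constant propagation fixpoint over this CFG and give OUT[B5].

Per-block solution:
  B0: | IN=(all ⊤) | OUT=(all ⊤)
  B1: | IN=(all ⊤) | OUT=(all ⊤)
  B2: | IN=(all ⊤) | OUT={f:-2; rest ⊤}
  B3: | IN={f:-2; rest ⊤} | OUT={e:1, f:-2; rest ⊤}
  B4: | IN={e:1, f:-2; rest ⊤} | OUT={f:-2; rest ⊤}
  B5: | IN={f:-2; rest ⊤} | OUT={f:-2; rest ⊤}

Merge at B5: IN[B5] = OUT[B4] = {a: ⊤, b: ⊤, c: ⊤, d: ⊤, e: ⊤, f: -2}
Applying B5's transfer function to that IN value gives OUT[B5] (row B5 above).

Answer: {a: ⊤, b: ⊤, c: ⊤, d: ⊤, e: ⊤, f: -2}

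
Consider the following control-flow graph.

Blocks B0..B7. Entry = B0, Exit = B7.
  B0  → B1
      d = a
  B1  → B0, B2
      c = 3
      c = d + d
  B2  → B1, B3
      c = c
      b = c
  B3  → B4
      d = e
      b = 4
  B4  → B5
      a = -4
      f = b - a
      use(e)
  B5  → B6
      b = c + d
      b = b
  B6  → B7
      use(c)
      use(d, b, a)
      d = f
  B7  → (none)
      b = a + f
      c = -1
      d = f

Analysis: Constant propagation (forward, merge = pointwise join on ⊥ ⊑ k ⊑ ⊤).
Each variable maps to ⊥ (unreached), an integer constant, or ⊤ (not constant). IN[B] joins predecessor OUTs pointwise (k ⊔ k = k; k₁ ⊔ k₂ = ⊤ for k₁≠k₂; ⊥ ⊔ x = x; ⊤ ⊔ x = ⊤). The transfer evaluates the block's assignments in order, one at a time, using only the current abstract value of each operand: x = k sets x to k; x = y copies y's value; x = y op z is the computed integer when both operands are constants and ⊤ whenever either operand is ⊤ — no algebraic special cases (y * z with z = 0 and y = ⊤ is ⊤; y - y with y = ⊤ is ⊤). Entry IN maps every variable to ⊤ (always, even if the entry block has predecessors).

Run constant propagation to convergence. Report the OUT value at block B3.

Converged values:
  B0: | IN=(all ⊤) | OUT=(all ⊤)
  B1: | IN=(all ⊤) | OUT=(all ⊤)
  B2: | IN=(all ⊤) | OUT=(all ⊤)
  B3: | IN=(all ⊤) | OUT={b:4; rest ⊤}
  B4: | IN={b:4; rest ⊤} | OUT={a:-4, b:4, f:8; rest ⊤}
  B5: | IN={a:-4, b:4, f:8; rest ⊤} | OUT={a:-4, f:8; rest ⊤}
  B6: | IN={a:-4, f:8; rest ⊤} | OUT={a:-4, d:8, f:8; rest ⊤}
  B7: | IN={a:-4, d:8, f:8; rest ⊤} | OUT={a:-4, b:4, c:-1, d:8, f:8; rest ⊤}

Merge at B3: IN[B3] = OUT[B2] = {a: ⊤, b: ⊤, c: ⊤, d: ⊤, e: ⊤, f: ⊤}
Applying B3's transfer function to that IN value gives OUT[B3] (row B3 above).

Answer: {a: ⊤, b: 4, c: ⊤, d: ⊤, e: ⊤, f: ⊤}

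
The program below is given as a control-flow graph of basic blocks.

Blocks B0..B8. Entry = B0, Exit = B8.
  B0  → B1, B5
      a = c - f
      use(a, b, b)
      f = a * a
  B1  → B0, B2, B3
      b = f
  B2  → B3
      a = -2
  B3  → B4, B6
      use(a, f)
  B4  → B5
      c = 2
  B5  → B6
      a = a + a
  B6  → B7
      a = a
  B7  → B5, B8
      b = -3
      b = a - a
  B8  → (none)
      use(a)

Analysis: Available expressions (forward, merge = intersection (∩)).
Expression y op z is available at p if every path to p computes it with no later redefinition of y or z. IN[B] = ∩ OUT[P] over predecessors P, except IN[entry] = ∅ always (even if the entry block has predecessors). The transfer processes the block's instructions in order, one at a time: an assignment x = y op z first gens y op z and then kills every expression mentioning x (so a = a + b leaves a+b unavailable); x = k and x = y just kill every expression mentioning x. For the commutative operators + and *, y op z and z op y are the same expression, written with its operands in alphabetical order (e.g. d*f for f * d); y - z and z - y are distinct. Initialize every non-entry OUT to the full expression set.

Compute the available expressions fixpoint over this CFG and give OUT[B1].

Answer: {a*a}

Trace:
Fixpoint table:
  B0: | IN={} | OUT={a*a}
  B1: | IN={a*a} | OUT={a*a}
  B2: | IN={a*a} | OUT={}
  B3: | IN={} | OUT={}
  B4: | IN={} | OUT={}
  B5: | IN={} | OUT={}
  B6: | IN={} | OUT={}
  B7: | IN={} | OUT={a-a}
  B8: | IN={a-a} | OUT={a-a}

Merge at B1: IN[B1] = OUT[B0] = {a*a}
Applying B1's transfer function to that IN value gives OUT[B1] (row B1 above).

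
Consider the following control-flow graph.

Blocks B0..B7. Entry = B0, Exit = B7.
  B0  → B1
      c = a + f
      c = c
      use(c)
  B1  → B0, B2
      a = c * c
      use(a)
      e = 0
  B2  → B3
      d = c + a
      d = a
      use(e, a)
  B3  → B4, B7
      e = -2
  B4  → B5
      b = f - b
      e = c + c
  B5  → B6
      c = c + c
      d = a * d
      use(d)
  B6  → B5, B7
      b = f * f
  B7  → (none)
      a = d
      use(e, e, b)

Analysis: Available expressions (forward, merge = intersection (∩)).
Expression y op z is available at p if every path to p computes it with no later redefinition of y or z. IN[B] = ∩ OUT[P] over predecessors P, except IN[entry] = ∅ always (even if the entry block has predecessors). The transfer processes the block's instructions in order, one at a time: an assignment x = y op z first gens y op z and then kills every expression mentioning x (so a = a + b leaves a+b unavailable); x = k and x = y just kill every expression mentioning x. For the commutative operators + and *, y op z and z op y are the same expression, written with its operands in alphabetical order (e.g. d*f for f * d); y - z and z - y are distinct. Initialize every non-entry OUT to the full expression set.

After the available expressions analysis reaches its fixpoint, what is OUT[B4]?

Per-block solution:
  B0: | IN={} | OUT={a+f}
  B1: | IN={a+f} | OUT={c*c}
  B2: | IN={c*c} | OUT={a+c, c*c}
  B3: | IN={a+c, c*c} | OUT={a+c, c*c}
  B4: | IN={a+c, c*c} | OUT={a+c, c*c, c+c}
  B5: | IN={} | OUT={}
  B6: | IN={} | OUT={f*f}
  B7: | IN={} | OUT={}

Merge at B4: IN[B4] = OUT[B3] = {a+c, c*c}
Applying B4's transfer function to that IN value gives OUT[B4] (row B4 above).

Answer: {a+c, c*c, c+c}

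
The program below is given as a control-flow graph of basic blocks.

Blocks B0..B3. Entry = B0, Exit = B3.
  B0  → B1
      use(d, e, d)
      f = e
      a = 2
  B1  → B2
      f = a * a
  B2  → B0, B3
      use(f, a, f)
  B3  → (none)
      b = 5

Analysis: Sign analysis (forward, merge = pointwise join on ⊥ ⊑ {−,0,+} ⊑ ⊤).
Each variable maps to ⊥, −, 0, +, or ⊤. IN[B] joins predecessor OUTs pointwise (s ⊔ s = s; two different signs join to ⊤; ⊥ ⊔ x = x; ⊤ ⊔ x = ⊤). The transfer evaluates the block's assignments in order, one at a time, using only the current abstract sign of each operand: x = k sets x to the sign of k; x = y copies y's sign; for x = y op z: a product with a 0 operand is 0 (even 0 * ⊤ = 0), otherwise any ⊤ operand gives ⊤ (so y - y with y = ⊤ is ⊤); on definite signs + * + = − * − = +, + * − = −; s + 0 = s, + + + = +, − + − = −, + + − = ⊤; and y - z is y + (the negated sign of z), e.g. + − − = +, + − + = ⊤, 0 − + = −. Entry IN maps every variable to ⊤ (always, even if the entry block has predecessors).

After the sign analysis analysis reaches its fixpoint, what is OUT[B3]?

Converged values:
  B0: | IN=(all ⊤) | OUT={a:+; rest ⊤}
  B1: | IN={a:+; rest ⊤} | OUT={a:+, f:+; rest ⊤}
  B2: | IN={a:+, f:+; rest ⊤} | OUT={a:+, f:+; rest ⊤}
  B3: | IN={a:+, f:+; rest ⊤} | OUT={a:+, b:+, f:+; rest ⊤}

Merge at B3: IN[B3] = OUT[B2] = {a: +, b: ⊤, c: ⊤, d: ⊤, e: ⊤, f: +}
Applying B3's transfer function to that IN value gives OUT[B3] (row B3 above).

Answer: {a: +, b: +, c: ⊤, d: ⊤, e: ⊤, f: +}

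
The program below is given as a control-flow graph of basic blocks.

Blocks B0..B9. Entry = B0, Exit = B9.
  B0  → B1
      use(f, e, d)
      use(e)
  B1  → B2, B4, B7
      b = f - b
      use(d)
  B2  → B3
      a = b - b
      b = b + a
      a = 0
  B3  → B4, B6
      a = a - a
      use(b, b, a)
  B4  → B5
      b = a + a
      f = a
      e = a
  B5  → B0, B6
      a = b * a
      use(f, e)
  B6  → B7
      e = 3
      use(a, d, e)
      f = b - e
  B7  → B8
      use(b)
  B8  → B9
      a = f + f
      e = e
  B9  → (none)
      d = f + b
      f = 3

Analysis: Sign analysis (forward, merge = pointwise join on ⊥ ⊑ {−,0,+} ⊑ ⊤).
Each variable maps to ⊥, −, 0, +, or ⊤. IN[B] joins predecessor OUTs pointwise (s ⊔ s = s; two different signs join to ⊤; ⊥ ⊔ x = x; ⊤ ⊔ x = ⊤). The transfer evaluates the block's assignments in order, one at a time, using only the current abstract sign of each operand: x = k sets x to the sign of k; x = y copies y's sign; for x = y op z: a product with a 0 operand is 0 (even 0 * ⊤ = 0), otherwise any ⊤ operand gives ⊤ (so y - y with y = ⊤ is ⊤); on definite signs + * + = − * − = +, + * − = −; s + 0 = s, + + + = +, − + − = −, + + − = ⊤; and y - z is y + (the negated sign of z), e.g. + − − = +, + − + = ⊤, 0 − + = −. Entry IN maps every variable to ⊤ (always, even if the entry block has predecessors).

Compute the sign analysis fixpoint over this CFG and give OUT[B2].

Converged values:
  B0: | IN=(all ⊤) | OUT=(all ⊤)
  B1: | IN=(all ⊤) | OUT=(all ⊤)
  B2: | IN=(all ⊤) | OUT={a:0; rest ⊤}
  B3: | IN={a:0; rest ⊤} | OUT={a:0; rest ⊤}
  B4: | IN=(all ⊤) | OUT=(all ⊤)
  B5: | IN=(all ⊤) | OUT=(all ⊤)
  B6: | IN=(all ⊤) | OUT={e:+; rest ⊤}
  B7: | IN=(all ⊤) | OUT=(all ⊤)
  B8: | IN=(all ⊤) | OUT=(all ⊤)
  B9: | IN=(all ⊤) | OUT={f:+; rest ⊤}

Merge at B2: IN[B2] = OUT[B1] = {a: ⊤, b: ⊤, c: ⊤, d: ⊤, e: ⊤, f: ⊤}
Applying B2's transfer function to that IN value gives OUT[B2] (row B2 above).

Answer: {a: 0, b: ⊤, c: ⊤, d: ⊤, e: ⊤, f: ⊤}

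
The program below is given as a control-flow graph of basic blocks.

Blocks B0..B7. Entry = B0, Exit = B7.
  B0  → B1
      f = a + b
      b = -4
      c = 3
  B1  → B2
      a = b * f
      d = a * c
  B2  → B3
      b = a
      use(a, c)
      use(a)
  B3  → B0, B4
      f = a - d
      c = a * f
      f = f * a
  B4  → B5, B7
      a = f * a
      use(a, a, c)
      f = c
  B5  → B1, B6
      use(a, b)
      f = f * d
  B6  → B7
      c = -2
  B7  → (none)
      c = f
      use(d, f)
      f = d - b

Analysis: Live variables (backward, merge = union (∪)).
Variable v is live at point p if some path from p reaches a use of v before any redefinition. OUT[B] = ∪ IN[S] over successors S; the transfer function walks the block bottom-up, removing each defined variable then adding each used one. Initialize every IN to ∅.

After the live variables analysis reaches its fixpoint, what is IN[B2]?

Answer: {a, c, d}

Derivation:
Per-block solution:
  B0: | IN={a, b} | OUT={b, c, f}
  B1: | IN={b, c, f} | OUT={a, c, d}
  B2: | IN={a, c, d} | OUT={a, b, d}
  B3: | IN={a, b, d} | OUT={a, b, c, d, f}
  B4: | IN={a, b, c, d, f} | OUT={a, b, c, d, f}
  B5: | IN={a, b, c, d, f} | OUT={b, c, d, f}
  B6: | IN={b, d, f} | OUT={b, d, f}
  B7: | IN={b, d, f} | OUT={}

Merge at B2: OUT[B2] = IN[B3] = {a, b, d}
Applying B2's transfer function to that OUT value gives IN[B2] (row B2 above).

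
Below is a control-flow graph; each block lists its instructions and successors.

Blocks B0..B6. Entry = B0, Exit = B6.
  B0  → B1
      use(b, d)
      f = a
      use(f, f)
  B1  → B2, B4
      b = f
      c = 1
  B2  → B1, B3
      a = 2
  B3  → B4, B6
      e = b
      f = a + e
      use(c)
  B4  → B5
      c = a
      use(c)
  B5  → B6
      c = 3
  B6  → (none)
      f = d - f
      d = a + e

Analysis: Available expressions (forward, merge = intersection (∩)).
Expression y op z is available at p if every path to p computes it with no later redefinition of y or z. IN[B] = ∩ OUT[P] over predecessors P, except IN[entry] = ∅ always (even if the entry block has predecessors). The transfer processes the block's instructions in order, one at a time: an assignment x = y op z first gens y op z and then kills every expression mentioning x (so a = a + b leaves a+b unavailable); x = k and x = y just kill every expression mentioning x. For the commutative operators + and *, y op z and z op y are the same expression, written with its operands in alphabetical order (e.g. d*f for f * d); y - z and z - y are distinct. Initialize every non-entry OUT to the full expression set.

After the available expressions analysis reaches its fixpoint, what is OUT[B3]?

Answer: {a+e}

Derivation:
Converged values:
  B0:   IN={}   OUT={}
  B1:   IN={}   OUT={}
  B2:   IN={}   OUT={}
  B3:   IN={}   OUT={a+e}
  B4:   IN={}   OUT={}
  B5:   IN={}   OUT={}
  B6:   IN={}   OUT={a+e}

Merge at B3: IN[B3] = OUT[B2] = {}
Applying B3's transfer function to that IN value gives OUT[B3] (row B3 above).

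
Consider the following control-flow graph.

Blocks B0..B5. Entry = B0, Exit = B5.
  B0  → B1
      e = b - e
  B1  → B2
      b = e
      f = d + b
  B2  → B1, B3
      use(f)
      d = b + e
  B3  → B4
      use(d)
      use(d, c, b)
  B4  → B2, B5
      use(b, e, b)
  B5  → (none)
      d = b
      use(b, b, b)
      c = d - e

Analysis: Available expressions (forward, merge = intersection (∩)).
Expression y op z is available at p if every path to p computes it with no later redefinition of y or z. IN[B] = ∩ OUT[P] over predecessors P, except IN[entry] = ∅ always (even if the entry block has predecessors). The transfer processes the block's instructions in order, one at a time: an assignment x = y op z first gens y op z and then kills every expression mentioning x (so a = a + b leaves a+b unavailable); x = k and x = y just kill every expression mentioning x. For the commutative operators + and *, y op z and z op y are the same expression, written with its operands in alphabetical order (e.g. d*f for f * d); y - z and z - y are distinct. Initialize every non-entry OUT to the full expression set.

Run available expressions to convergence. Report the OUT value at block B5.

Answer: {b+e, d-e}

Working:
Converged values:
  B0: | IN={} | OUT={}
  B1: | IN={} | OUT={b+d}
  B2: | IN={} | OUT={b+e}
  B3: | IN={b+e} | OUT={b+e}
  B4: | IN={b+e} | OUT={b+e}
  B5: | IN={b+e} | OUT={b+e, d-e}

Merge at B5: IN[B5] = OUT[B4] = {b+e}
Applying B5's transfer function to that IN value gives OUT[B5] (row B5 above).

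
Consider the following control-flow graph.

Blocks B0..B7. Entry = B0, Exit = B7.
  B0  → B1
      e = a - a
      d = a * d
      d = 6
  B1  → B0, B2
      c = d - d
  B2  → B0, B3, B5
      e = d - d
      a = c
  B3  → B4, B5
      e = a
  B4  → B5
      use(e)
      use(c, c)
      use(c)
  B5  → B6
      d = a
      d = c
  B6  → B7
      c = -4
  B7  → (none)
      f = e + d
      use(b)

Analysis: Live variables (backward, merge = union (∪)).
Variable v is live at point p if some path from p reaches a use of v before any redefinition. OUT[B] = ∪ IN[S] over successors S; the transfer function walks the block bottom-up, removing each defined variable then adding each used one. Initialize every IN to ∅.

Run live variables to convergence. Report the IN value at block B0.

Answer: {a, b, d}

Working:
Fixpoint table:
  B0: | IN={a, b, d} | OUT={a, b, d}
  B1: | IN={a, b, d} | OUT={a, b, c, d}
  B2: | IN={b, c, d} | OUT={a, b, c, d, e}
  B3: | IN={a, b, c} | OUT={a, b, c, e}
  B4: | IN={a, b, c, e} | OUT={a, b, c, e}
  B5: | IN={a, b, c, e} | OUT={b, d, e}
  B6: | IN={b, d, e} | OUT={b, d, e}
  B7: | IN={b, d, e} | OUT={}

Merge at B0: OUT[B0] = IN[B1] = {a, b, d}
Applying B0's transfer function to that OUT value gives IN[B0] (row B0 above).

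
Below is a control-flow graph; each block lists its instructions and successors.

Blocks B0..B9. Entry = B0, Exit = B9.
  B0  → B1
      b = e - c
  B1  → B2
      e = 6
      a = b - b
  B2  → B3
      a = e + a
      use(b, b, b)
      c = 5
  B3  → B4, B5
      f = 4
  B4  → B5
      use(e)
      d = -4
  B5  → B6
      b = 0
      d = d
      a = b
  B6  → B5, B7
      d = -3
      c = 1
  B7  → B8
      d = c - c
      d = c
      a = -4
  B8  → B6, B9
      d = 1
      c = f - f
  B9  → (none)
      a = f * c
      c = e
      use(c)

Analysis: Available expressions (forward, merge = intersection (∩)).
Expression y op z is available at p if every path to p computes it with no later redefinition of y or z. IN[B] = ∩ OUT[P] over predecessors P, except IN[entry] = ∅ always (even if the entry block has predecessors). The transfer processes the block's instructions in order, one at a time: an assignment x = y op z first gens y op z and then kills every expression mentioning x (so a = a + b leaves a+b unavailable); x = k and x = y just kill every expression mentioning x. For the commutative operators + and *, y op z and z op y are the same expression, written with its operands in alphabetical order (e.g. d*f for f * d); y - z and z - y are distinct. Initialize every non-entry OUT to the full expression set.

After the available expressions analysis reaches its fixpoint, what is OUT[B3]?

Converged values:
  B0:  IN={}  OUT={e-c}
  B1:  IN={e-c}  OUT={b-b}
  B2:  IN={b-b}  OUT={b-b}
  B3:  IN={b-b}  OUT={b-b}
  B4:  IN={b-b}  OUT={b-b}
  B5:  IN={}  OUT={}
  B6:  IN={}  OUT={}
  B7:  IN={}  OUT={c-c}
  B8:  IN={c-c}  OUT={f-f}
  B9:  IN={f-f}  OUT={f-f}

Merge at B3: IN[B3] = OUT[B2] = {b-b}
Applying B3's transfer function to that IN value gives OUT[B3] (row B3 above).

Answer: {b-b}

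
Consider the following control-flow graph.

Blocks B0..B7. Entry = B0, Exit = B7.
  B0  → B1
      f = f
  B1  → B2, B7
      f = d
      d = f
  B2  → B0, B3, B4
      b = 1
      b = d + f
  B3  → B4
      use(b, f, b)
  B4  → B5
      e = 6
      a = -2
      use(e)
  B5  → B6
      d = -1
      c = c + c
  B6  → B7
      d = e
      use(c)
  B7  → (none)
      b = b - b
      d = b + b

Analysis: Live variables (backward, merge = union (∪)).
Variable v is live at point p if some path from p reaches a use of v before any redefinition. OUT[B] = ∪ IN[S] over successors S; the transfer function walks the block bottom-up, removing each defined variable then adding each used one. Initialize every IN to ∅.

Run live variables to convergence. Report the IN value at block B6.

Per-block solution:
  B0:   IN={b, c, d, f}   OUT={b, c, d}
  B1:   IN={b, c, d}   OUT={b, c, d, f}
  B2:   IN={c, d, f}   OUT={b, c, d, f}
  B3:   IN={b, c, f}   OUT={b, c}
  B4:   IN={b, c}   OUT={b, c, e}
  B5:   IN={b, c, e}   OUT={b, c, e}
  B6:   IN={b, c, e}   OUT={b}
  B7:   IN={b}   OUT={}

Merge at B6: OUT[B6] = IN[B7] = {b}
Applying B6's transfer function to that OUT value gives IN[B6] (row B6 above).

Answer: {b, c, e}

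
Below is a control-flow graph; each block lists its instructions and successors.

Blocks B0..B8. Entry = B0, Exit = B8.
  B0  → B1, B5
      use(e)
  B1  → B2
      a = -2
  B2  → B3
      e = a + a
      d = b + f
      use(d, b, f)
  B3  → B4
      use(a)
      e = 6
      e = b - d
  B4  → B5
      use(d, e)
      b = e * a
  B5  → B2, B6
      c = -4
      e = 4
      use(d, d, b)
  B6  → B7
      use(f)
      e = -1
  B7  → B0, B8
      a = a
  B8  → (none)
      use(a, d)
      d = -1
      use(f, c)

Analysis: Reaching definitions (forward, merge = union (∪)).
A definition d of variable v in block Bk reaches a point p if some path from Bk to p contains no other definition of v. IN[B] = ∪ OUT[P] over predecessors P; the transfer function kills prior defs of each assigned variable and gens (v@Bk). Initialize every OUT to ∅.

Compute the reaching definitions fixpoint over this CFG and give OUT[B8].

Answer: {a@B7, b@B4, c@B5, d@B8, e@B6}

Derivation:
Converged values:
  B0: | IN={a@B7, b@B4, c@B5, d@B2, e@B6} | OUT={a@B7, b@B4, c@B5, d@B2, e@B6}
  B1: | IN={a@B7, b@B4, c@B5, d@B2, e@B6} | OUT={a@B1, b@B4, c@B5, d@B2, e@B6}
  B2: | IN={a@B1, a@B7, b@B4, c@B5, d@B2, e@B5, e@B6} | OUT={a@B1, a@B7, b@B4, c@B5, d@B2, e@B2}
  B3: | IN={a@B1, a@B7, b@B4, c@B5, d@B2, e@B2} | OUT={a@B1, a@B7, b@B4, c@B5, d@B2, e@B3}
  B4: | IN={a@B1, a@B7, b@B4, c@B5, d@B2, e@B3} | OUT={a@B1, a@B7, b@B4, c@B5, d@B2, e@B3}
  B5: | IN={a@B1, a@B7, b@B4, c@B5, d@B2, e@B3, e@B6} | OUT={a@B1, a@B7, b@B4, c@B5, d@B2, e@B5}
  B6: | IN={a@B1, a@B7, b@B4, c@B5, d@B2, e@B5} | OUT={a@B1, a@B7, b@B4, c@B5, d@B2, e@B6}
  B7: | IN={a@B1, a@B7, b@B4, c@B5, d@B2, e@B6} | OUT={a@B7, b@B4, c@B5, d@B2, e@B6}
  B8: | IN={a@B7, b@B4, c@B5, d@B2, e@B6} | OUT={a@B7, b@B4, c@B5, d@B8, e@B6}

Merge at B8: IN[B8] = OUT[B7] = {a@B7, b@B4, c@B5, d@B2, e@B6}
Applying B8's transfer function to that IN value gives OUT[B8] (row B8 above).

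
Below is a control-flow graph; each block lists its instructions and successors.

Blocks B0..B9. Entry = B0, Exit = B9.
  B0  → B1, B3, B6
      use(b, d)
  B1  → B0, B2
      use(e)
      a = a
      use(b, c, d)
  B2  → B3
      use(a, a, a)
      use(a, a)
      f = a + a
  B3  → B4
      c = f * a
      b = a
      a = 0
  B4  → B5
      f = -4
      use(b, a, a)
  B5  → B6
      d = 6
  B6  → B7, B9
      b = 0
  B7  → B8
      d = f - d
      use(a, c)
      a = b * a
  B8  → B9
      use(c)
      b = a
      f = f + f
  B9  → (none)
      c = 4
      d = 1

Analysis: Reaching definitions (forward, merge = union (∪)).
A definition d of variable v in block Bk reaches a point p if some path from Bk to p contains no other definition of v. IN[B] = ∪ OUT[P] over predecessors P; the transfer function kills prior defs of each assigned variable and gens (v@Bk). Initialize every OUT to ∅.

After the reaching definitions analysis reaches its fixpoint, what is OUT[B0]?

Answer: {a@B1}

Trace:
Converged values:
  B0:   IN={a@B1}   OUT={a@B1}
  B1:   IN={a@B1}   OUT={a@B1}
  B2:   IN={a@B1}   OUT={a@B1, f@B2}
  B3:   IN={a@B1, f@B2}   OUT={a@B3, b@B3, c@B3, f@B2}
  B4:   IN={a@B3, b@B3, c@B3, f@B2}   OUT={a@B3, b@B3, c@B3, f@B4}
  B5:   IN={a@B3, b@B3, c@B3, f@B4}   OUT={a@B3, b@B3, c@B3, d@B5, f@B4}
  B6:   IN={a@B1, a@B3, b@B3, c@B3, d@B5, f@B4}   OUT={a@B1, a@B3, b@B6, c@B3, d@B5, f@B4}
  B7:   IN={a@B1, a@B3, b@B6, c@B3, d@B5, f@B4}   OUT={a@B7, b@B6, c@B3, d@B7, f@B4}
  B8:   IN={a@B7, b@B6, c@B3, d@B7, f@B4}   OUT={a@B7, b@B8, c@B3, d@B7, f@B8}
  B9:   IN={a@B1, a@B3, a@B7, b@B6, b@B8, c@B3, d@B5, d@B7, f@B4, f@B8}   OUT={a@B1, a@B3, a@B7, b@B6, b@B8, c@B9, d@B9, f@B4, f@B8}

Merge at B0 (entry node, so the boundary value {} is joined with the incoming edge(s)): IN[B0] = {} ⊔ OUT[B1] = {a@B1}
Applying B0's transfer function to that IN value gives OUT[B0] (row B0 above).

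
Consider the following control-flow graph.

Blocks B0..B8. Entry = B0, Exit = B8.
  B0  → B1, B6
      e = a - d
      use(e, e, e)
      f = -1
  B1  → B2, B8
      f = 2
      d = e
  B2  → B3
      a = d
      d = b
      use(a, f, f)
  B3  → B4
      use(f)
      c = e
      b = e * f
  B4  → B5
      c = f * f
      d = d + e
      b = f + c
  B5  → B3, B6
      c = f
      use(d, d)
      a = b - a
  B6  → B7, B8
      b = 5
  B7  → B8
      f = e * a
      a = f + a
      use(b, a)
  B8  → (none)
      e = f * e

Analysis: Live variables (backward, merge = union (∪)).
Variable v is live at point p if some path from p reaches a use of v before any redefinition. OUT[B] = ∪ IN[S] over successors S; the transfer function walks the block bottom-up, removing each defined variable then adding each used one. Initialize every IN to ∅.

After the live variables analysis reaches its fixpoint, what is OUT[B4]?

Answer: {a, b, d, e, f}

Trace:
Fixpoint table:
  B0:  IN={a, b, d}  OUT={a, b, e, f}
  B1:  IN={b, e}  OUT={b, d, e, f}
  B2:  IN={b, d, e, f}  OUT={a, d, e, f}
  B3:  IN={a, d, e, f}  OUT={a, d, e, f}
  B4:  IN={a, d, e, f}  OUT={a, b, d, e, f}
  B5:  IN={a, b, d, e, f}  OUT={a, d, e, f}
  B6:  IN={a, e, f}  OUT={a, b, e, f}
  B7:  IN={a, b, e}  OUT={e, f}
  B8:  IN={e, f}  OUT={}

Merge at B4: OUT[B4] = IN[B5] = {a, b, d, e, f}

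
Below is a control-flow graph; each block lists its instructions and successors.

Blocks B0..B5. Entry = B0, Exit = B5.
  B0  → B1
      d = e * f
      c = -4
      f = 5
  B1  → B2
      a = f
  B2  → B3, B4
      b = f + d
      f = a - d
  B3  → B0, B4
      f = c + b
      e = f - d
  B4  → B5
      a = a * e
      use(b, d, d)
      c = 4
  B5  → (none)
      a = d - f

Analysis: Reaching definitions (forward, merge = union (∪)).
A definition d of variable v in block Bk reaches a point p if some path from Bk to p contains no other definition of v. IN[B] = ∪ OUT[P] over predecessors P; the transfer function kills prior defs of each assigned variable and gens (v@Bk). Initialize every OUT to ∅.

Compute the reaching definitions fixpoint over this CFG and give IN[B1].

Answer: {a@B1, b@B2, c@B0, d@B0, e@B3, f@B0}

Working:
Per-block solution:
  B0:  IN={a@B1, b@B2, c@B0, d@B0, e@B3, f@B3}  OUT={a@B1, b@B2, c@B0, d@B0, e@B3, f@B0}
  B1:  IN={a@B1, b@B2, c@B0, d@B0, e@B3, f@B0}  OUT={a@B1, b@B2, c@B0, d@B0, e@B3, f@B0}
  B2:  IN={a@B1, b@B2, c@B0, d@B0, e@B3, f@B0}  OUT={a@B1, b@B2, c@B0, d@B0, e@B3, f@B2}
  B3:  IN={a@B1, b@B2, c@B0, d@B0, e@B3, f@B2}  OUT={a@B1, b@B2, c@B0, d@B0, e@B3, f@B3}
  B4:  IN={a@B1, b@B2, c@B0, d@B0, e@B3, f@B2, f@B3}  OUT={a@B4, b@B2, c@B4, d@B0, e@B3, f@B2, f@B3}
  B5:  IN={a@B4, b@B2, c@B4, d@B0, e@B3, f@B2, f@B3}  OUT={a@B5, b@B2, c@B4, d@B0, e@B3, f@B2, f@B3}

Merge at B1: IN[B1] = OUT[B0] = {a@B1, b@B2, c@B0, d@B0, e@B3, f@B0}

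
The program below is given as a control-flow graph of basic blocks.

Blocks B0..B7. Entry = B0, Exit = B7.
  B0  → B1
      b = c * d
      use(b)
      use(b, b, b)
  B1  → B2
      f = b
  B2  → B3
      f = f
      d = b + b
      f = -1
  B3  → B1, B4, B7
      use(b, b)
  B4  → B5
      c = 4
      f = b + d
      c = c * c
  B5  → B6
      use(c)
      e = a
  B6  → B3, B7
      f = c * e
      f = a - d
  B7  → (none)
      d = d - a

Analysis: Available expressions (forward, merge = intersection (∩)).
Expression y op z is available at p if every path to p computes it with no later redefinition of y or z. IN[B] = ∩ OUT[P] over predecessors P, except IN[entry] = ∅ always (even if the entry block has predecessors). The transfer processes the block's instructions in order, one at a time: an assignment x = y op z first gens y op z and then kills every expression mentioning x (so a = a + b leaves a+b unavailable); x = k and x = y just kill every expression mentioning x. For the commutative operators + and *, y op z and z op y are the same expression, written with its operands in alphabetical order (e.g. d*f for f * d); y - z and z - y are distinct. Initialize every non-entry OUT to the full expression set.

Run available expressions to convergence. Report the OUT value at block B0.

Converged values:
  B0:  IN={}  OUT={c*d}
  B1:  IN={}  OUT={}
  B2:  IN={}  OUT={b+b}
  B3:  IN={b+b}  OUT={b+b}
  B4:  IN={b+b}  OUT={b+b, b+d}
  B5:  IN={b+b, b+d}  OUT={b+b, b+d}
  B6:  IN={b+b, b+d}  OUT={a-d, b+b, b+d, c*e}
  B7:  IN={b+b}  OUT={b+b}

B0 is the boundary node: IN[B0] = {}
Applying B0's transfer function to that IN value gives OUT[B0] (row B0 above).

Answer: {c*d}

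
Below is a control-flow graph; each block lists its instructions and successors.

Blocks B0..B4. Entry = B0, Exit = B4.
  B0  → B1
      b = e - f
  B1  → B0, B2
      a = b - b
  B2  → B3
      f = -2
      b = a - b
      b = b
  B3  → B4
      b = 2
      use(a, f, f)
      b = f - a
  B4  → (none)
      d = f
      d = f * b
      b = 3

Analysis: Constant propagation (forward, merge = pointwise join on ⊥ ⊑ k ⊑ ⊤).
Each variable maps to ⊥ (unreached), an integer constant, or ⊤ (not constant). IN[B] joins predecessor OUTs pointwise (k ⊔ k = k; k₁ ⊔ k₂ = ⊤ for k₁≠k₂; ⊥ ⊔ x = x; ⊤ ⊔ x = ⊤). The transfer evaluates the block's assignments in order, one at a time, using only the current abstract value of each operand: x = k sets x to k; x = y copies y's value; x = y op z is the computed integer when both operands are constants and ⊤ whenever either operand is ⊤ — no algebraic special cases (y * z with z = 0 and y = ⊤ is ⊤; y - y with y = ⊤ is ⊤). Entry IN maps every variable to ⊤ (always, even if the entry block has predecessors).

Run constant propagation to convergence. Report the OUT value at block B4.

Per-block solution:
  B0:  IN=(all ⊤)  OUT=(all ⊤)
  B1:  IN=(all ⊤)  OUT=(all ⊤)
  B2:  IN=(all ⊤)  OUT={f:-2; rest ⊤}
  B3:  IN={f:-2; rest ⊤}  OUT={f:-2; rest ⊤}
  B4:  IN={f:-2; rest ⊤}  OUT={b:3, f:-2; rest ⊤}

Merge at B4: IN[B4] = OUT[B3] = {a: ⊤, b: ⊤, c: ⊤, d: ⊤, e: ⊤, f: -2}
Applying B4's transfer function to that IN value gives OUT[B4] (row B4 above).

Answer: {a: ⊤, b: 3, c: ⊤, d: ⊤, e: ⊤, f: -2}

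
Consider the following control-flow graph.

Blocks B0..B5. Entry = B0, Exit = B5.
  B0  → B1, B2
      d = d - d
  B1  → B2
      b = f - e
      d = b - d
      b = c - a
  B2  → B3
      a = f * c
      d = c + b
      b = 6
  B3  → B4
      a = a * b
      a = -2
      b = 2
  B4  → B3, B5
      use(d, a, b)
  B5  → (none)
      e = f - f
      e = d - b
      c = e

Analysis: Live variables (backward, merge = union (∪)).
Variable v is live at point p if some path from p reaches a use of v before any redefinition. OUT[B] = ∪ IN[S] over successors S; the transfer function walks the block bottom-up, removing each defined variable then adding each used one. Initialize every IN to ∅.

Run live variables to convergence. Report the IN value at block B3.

Fixpoint table:
  B0:  IN={a, b, c, d, e, f}  OUT={a, b, c, d, e, f}
  B1:  IN={a, c, d, e, f}  OUT={b, c, f}
  B2:  IN={b, c, f}  OUT={a, b, d, f}
  B3:  IN={a, b, d, f}  OUT={a, b, d, f}
  B4:  IN={a, b, d, f}  OUT={a, b, d, f}
  B5:  IN={b, d, f}  OUT={}

Merge at B3: OUT[B3] = IN[B4] = {a, b, d, f}
Applying B3's transfer function to that OUT value gives IN[B3] (row B3 above).

Answer: {a, b, d, f}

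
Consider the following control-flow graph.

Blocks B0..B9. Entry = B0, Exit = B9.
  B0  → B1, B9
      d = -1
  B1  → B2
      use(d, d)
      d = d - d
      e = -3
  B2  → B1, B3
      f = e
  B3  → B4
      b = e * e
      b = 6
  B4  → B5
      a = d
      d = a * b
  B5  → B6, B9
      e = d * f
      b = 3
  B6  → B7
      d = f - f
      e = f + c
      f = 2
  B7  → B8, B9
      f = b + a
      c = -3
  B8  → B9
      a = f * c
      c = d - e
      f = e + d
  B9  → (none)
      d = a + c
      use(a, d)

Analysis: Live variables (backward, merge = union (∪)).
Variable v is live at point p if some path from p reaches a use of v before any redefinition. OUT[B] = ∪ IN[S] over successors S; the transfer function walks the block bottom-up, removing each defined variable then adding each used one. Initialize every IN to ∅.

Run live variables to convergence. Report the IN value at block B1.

Answer: {c, d}

Derivation:
Converged values:
  B0:  IN={a, c}  OUT={a, c, d}
  B1:  IN={c, d}  OUT={c, d, e}
  B2:  IN={c, d, e}  OUT={c, d, e, f}
  B3:  IN={c, d, e, f}  OUT={b, c, d, f}
  B4:  IN={b, c, d, f}  OUT={a, c, d, f}
  B5:  IN={a, c, d, f}  OUT={a, b, c, f}
  B6:  IN={a, b, c, f}  OUT={a, b, d, e}
  B7:  IN={a, b, d, e}  OUT={a, c, d, e, f}
  B8:  IN={c, d, e, f}  OUT={a, c}
  B9:  IN={a, c}  OUT={}

Merge at B1: OUT[B1] = IN[B2] = {c, d, e}
Applying B1's transfer function to that OUT value gives IN[B1] (row B1 above).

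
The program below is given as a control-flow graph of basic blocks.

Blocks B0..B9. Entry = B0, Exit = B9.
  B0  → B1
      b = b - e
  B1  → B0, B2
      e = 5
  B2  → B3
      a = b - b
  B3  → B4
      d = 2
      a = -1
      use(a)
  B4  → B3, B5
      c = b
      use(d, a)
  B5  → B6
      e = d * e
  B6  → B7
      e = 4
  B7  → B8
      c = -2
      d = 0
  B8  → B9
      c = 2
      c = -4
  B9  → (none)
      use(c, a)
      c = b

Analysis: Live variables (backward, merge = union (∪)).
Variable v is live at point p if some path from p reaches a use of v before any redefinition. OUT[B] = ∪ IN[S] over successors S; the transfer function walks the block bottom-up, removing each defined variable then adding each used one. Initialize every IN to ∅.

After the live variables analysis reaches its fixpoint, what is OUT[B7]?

Fixpoint table:
  B0:  IN={b, e}  OUT={b}
  B1:  IN={b}  OUT={b, e}
  B2:  IN={b, e}  OUT={b, e}
  B3:  IN={b, e}  OUT={a, b, d, e}
  B4:  IN={a, b, d, e}  OUT={a, b, d, e}
  B5:  IN={a, b, d, e}  OUT={a, b}
  B6:  IN={a, b}  OUT={a, b}
  B7:  IN={a, b}  OUT={a, b}
  B8:  IN={a, b}  OUT={a, b, c}
  B9:  IN={a, b, c}  OUT={}

Merge at B7: OUT[B7] = IN[B8] = {a, b}

Answer: {a, b}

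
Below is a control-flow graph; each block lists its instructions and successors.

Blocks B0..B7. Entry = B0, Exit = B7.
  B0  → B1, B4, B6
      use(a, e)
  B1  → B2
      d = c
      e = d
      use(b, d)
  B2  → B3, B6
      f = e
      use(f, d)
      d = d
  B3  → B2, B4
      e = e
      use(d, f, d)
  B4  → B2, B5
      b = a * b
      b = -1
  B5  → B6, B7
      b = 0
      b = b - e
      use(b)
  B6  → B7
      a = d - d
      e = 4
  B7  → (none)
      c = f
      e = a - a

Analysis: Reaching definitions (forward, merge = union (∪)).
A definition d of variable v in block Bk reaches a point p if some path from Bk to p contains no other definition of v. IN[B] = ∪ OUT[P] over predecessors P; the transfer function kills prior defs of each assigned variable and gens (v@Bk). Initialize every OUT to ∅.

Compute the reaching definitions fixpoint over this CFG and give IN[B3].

Converged values:
  B0:  IN={}  OUT={}
  B1:  IN={}  OUT={d@B1, e@B1}
  B2:  IN={b@B4, d@B1, d@B2, e@B1, e@B3, f@B2}  OUT={b@B4, d@B2, e@B1, e@B3, f@B2}
  B3:  IN={b@B4, d@B2, e@B1, e@B3, f@B2}  OUT={b@B4, d@B2, e@B3, f@B2}
  B4:  IN={b@B4, d@B2, e@B3, f@B2}  OUT={b@B4, d@B2, e@B3, f@B2}
  B5:  IN={b@B4, d@B2, e@B3, f@B2}  OUT={b@B5, d@B2, e@B3, f@B2}
  B6:  IN={b@B4, b@B5, d@B2, e@B1, e@B3, f@B2}  OUT={a@B6, b@B4, b@B5, d@B2, e@B6, f@B2}
  B7:  IN={a@B6, b@B4, b@B5, d@B2, e@B3, e@B6, f@B2}  OUT={a@B6, b@B4, b@B5, c@B7, d@B2, e@B7, f@B2}

Merge at B3: IN[B3] = OUT[B2] = {b@B4, d@B2, e@B1, e@B3, f@B2}

Answer: {b@B4, d@B2, e@B1, e@B3, f@B2}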